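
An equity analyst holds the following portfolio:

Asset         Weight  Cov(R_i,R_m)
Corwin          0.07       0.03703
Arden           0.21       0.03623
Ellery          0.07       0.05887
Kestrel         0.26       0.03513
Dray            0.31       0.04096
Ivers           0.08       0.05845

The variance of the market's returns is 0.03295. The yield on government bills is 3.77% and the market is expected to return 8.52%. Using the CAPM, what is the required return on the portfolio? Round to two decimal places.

9.66%

β_Corwin = 0.03703 / 0.03295 = 1.1238
β_Arden = 0.03623 / 0.03295 = 1.0995
β_Ellery = 0.05887 / 0.03295 = 1.7866
β_Kestrel = 0.03513 / 0.03295 = 1.0662
β_Dray = 0.04096 / 0.03295 = 1.2431
β_Ivers = 0.05845 / 0.03295 = 1.7739
β_P = Σ w_i β_i = 0.07×1.1238 + 0.21×1.0995 + 0.07×1.7866 + 0.26×1.0662 + 0.31×1.2431 + 0.08×1.7739 = 1.2391
MRP = 8.52% − 3.77% = 4.75%
E(R_P) = R_f + β_P × MRP = 3.77% + 1.2391 × 4.75% = 9.66%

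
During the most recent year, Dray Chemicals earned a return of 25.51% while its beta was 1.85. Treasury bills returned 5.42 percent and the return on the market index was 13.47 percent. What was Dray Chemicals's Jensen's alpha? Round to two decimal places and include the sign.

+5.20%

Market excess return = 13.47% − 5.42% = 8.05%
CAPM benchmark = R_f + β(R_m − R_f) = 5.42% + 1.85 × 8.05% = 20.3125%
α = actual − benchmark = 25.51% − 20.3125% = +5.20%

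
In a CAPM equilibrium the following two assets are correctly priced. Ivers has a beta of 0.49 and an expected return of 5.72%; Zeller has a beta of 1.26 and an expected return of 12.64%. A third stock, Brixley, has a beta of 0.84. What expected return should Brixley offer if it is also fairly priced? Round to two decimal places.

MRP (SML slope) = (12.64% − 5.72%) / (1.26 − 0.49) = 6.92% / 0.77 = 8.9870%
R_f (intercept) = 5.72% − 0.49 × 8.9870% = 1.3164%
E(R_Brixley) = R_f + β × MRP = 1.3164% + 0.84 × 8.9870% = 8.87%

8.87%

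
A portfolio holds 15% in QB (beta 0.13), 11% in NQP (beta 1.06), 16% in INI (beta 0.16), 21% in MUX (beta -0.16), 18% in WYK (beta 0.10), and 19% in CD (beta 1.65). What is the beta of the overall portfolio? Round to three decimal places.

β_P = Σ w_i β_i = 0.15×0.13 + 0.11×1.06 + 0.16×0.16 + 0.21×-0.16 + 0.18×0.10 + 0.19×1.65 = 0.4596

0.460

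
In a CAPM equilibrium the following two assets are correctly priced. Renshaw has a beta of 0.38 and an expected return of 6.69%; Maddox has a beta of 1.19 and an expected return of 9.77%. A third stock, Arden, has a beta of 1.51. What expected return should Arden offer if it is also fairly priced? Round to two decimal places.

10.99%

MRP (SML slope) = (9.77% − 6.69%) / (1.19 − 0.38) = 3.08% / 0.81 = 3.8025%
R_f (intercept) = 6.69% − 0.38 × 3.8025% = 5.2451%
E(R_Arden) = R_f + β × MRP = 5.2451% + 1.51 × 3.8025% = 10.99%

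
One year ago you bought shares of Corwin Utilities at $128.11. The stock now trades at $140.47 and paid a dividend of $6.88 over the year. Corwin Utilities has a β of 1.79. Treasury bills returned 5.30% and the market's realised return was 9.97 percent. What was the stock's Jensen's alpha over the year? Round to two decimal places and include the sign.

Realised HPR = (P1 + D1 − P0) / P0 = (140.47 + 6.88 − 128.11) / 128.11 = 19.24 / 128.11 = 15.0183%
MRP = 9.97% − 5.30% = 4.67%
CAPM required = R_f + β·MRP = 5.30% + 1.79 × 4.67% = 13.6593%
α = realised − required = 15.0183% − 13.6593% = +1.36%

+1.36%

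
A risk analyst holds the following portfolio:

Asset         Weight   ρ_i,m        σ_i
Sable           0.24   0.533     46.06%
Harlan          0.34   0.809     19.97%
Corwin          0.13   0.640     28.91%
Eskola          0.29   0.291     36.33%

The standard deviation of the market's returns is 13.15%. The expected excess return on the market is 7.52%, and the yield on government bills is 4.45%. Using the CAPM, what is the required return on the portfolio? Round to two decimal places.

14.09%

β_Sable = 0.533 × 46.06% / 13.15% = 1.8669
β_Harlan = 0.809 × 19.97% / 13.15% = 1.2286
β_Corwin = 0.640 × 28.91% / 13.15% = 1.4070
β_Eskola = 0.291 × 36.33% / 13.15% = 0.8040
β_P = Σ w_i β_i = 0.24×1.8669 + 0.34×1.2286 + 0.13×1.4070 + 0.29×0.8040 = 1.2819
E(R_P) = R_f + β_P × MRP = 4.45% + 1.2819 × 7.52% = 14.09%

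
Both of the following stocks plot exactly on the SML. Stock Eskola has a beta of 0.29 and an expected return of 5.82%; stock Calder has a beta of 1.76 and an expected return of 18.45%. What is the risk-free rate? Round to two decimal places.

3.33%

Both satisfy E(R) = R_f + β·MRP, so the slope of the SML is
MRP = (18.45% − 5.82%) / (1.76 − 0.29) = 12.63% / 1.47 = 8.5918%
R_f = E(R_Eskola) − β_Eskola·MRP = 5.82% − 0.29 × 8.5918% = 3.3284%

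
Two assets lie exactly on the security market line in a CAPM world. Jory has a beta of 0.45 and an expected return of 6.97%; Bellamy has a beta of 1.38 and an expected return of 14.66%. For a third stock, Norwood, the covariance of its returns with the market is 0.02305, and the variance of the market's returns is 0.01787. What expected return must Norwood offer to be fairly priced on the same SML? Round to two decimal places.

13.91%

MRP = (14.66% − 6.97%) / (1.38 − 0.45) = 8.2688%
R_f = 6.97% − 0.45 × 8.2688% = 3.2490%
β_Norwood = Cov / Var(R_m) = 0.02305 / 0.01787 = 1.2899
E(R_Norwood) = R_f + β × MRP = 3.2490% + 1.2899 × 8.2688% = 13.91%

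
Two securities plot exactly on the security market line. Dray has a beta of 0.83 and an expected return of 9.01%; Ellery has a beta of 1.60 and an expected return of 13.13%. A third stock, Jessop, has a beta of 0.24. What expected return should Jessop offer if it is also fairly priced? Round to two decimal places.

5.85%

MRP (SML slope) = (13.13% − 9.01%) / (1.60 − 0.83) = 4.12% / 0.77 = 5.3506%
R_f (intercept) = 9.01% − 0.83 × 5.3506% = 4.5690%
E(R_Jessop) = R_f + β × MRP = 4.5690% + 0.24 × 5.3506% = 5.85%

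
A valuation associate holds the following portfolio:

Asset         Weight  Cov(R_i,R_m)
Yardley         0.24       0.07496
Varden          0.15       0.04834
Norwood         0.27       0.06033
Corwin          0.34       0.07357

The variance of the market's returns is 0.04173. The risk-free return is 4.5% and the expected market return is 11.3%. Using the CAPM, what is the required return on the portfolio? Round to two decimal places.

β_Yardley = 0.07496 / 0.04173 = 1.7963
β_Varden = 0.04834 / 0.04173 = 1.1584
β_Norwood = 0.06033 / 0.04173 = 1.4457
β_Corwin = 0.07357 / 0.04173 = 1.7630
β_P = Σ w_i β_i = 0.24×1.7963 + 0.15×1.1584 + 0.27×1.4457 + 0.34×1.7630 = 1.5946
MRP = 11.3% − 4.5% = 6.80%
E(R_P) = R_f + β_P × MRP = 4.5% + 1.5946 × 6.8% = 15.34%

15.34%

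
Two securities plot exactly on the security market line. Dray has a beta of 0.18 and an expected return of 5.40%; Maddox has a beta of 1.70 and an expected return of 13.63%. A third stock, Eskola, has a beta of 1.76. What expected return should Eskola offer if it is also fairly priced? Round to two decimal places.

13.95%

MRP (SML slope) = (13.63% − 5.40%) / (1.70 − 0.18) = 8.23% / 1.52 = 5.4145%
R_f (intercept) = 5.40% − 0.18 × 5.4145% = 4.4254%
E(R_Eskola) = R_f + β × MRP = 4.4254% + 1.76 × 5.4145% = 13.95%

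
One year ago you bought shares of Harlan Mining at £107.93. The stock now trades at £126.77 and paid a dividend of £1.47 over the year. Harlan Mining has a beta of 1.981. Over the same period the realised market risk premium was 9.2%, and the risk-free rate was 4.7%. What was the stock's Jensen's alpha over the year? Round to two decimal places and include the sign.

-4.11%

Realised HPR = (P1 + D1 − P0) / P0 = (126.77 + 1.47 − 107.93) / 107.93 = 20.31 / 107.93 = 18.8178%
CAPM required = R_f + β·MRP = 4.7% + 1.981 × 9.2% = 22.9252%
α = realised − required = 18.8178% − 22.9252% = -4.11%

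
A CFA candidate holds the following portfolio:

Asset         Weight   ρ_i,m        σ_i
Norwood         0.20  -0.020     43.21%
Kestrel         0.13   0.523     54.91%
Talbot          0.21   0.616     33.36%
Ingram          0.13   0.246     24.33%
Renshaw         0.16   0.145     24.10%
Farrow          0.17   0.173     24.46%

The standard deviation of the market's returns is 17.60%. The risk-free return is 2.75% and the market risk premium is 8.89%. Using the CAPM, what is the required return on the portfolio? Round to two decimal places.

7.77%

β_Norwood = -0.020 × 43.21% / 17.60% = -0.0491
β_Kestrel = 0.523 × 54.91% / 17.60% = 1.6317
β_Talbot = 0.616 × 33.36% / 17.60% = 1.1676
β_Ingram = 0.246 × 24.33% / 17.60% = 0.3401
β_Renshaw = 0.145 × 24.10% / 17.60% = 0.1986
β_Farrow = 0.173 × 24.46% / 17.60% = 0.2404
β_P = Σ w_i β_i = 0.20×-0.0491 + 0.13×1.6317 + 0.21×1.1676 + 0.13×0.3401 + 0.16×0.1986 + 0.17×0.2404 = 0.5644
E(R_P) = R_f + β_P × MRP = 2.75% + 0.5644 × 8.89% = 7.77%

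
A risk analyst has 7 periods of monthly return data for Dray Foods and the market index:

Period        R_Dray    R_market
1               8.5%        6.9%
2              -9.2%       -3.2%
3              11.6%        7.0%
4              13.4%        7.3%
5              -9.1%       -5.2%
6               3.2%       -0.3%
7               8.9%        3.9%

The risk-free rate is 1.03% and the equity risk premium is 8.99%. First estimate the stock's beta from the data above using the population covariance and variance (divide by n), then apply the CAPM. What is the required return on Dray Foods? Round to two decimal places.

16.60%

Mean R_i = (8.5 − 9.2 + 11.6 + 13.4 − 9.1 + 3.2 + 8.9) / 7 = 3.9000%
Mean R_m = (6.9 − 3.2 + 7.0 + 7.3 − 5.2 − 0.3 + 3.9) / 7 = 2.3429%
Σ(R_i − R̄_i)(R_m − R̄_m) = 284.2200  ⇒  Cov = 284.2200 / 7 = 40.6029
Σ(R_m − R̄_m)² = 164.0571  ⇒  Var(R_m) = 164.0571 / 7 = 23.4367
β = Cov / Var(R_m) = 40.6029 / 23.4367 = 1.7324
E(R) = R_f + β × MRP = 1.03% + 1.7324 × 8.99% = 16.60%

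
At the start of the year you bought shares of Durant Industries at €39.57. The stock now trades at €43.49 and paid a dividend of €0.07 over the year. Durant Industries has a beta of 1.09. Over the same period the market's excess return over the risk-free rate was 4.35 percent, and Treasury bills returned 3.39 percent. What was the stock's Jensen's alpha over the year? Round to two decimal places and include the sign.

+1.95%

Realised HPR = (P1 + D1 − P0) / P0 = (43.49 + 0.07 − 39.57) / 39.57 = 3.99 / 39.57 = 10.0834%
CAPM required = R_f + β·MRP = 3.39% + 1.09 × 4.35% = 8.1315%
α = realised − required = 10.0834% − 8.1315% = +1.95%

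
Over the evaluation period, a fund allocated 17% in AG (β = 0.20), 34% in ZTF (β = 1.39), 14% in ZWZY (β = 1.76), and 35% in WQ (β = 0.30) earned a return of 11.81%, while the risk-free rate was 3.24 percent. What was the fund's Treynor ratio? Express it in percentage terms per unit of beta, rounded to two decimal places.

β_P = 0.17×0.20 + 0.34×1.39 + 0.14×1.76 + 0.35×0.30 = 0.8580
Treynor = (R_P − R_f) / β_P = (11.81% − 3.24%) / 0.8580 = 8.57% / 0.8580 = 9.99%

9.99%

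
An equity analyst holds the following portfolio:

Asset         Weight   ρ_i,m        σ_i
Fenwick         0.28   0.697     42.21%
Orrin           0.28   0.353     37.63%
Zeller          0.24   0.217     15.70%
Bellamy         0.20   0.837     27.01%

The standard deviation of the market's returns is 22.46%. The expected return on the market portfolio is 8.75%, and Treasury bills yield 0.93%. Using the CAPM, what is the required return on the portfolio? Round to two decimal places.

6.95%

β_Fenwick = 0.697 × 42.21% / 22.46% = 1.3099
β_Orrin = 0.353 × 37.63% / 22.46% = 0.5914
β_Zeller = 0.217 × 15.70% / 22.46% = 0.1517
β_Bellamy = 0.837 × 27.01% / 22.46% = 1.0066
β_P = Σ w_i β_i = 0.28×1.3099 + 0.28×0.5914 + 0.24×0.1517 + 0.20×1.0066 = 0.7701
MRP = 8.75% − 0.93% = 7.82%
E(R_P) = R_f + β_P × MRP = 0.93% + 0.7701 × 7.82% = 6.95%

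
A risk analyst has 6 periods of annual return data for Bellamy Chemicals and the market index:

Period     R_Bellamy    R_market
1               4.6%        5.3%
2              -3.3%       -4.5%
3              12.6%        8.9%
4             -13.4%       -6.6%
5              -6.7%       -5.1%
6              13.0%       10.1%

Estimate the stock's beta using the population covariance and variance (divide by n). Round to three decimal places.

Mean R_i = (4.6 − 3.3 + 12.6 − 13.4 − 6.7 + 13.0) / 6 = 1.1333%
Mean R_m = (5.3 − 4.5 + 8.9 − 6.6 − 5.1 + 10.1) / 6 = 1.3500%
Σ(R_i − R̄_i)(R_m − R̄_m) = 396.1000  ⇒  Cov = 396.1000 / 6 = 66.0167
Σ(R_m − R̄_m)² = 288.1950  ⇒  Var(R_m) = 288.1950 / 6 = 48.0325
β = Cov / Var(R_m) = 66.0167 / 48.0325 = 1.3744

1.374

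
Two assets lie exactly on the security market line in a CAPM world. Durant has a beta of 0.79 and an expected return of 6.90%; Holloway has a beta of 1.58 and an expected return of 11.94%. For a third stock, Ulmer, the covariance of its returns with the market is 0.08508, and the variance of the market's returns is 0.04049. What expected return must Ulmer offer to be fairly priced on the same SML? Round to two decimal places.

15.27%

MRP = (11.94% − 6.90%) / (1.58 − 0.79) = 6.3797%
R_f = 6.90% − 0.79 × 6.3797% = 1.8600%
β_Ulmer = Cov / Var(R_m) = 0.08508 / 0.04049 = 2.1013
E(R_Ulmer) = R_f + β × MRP = 1.8600% + 2.1013 × 6.3797% = 15.27%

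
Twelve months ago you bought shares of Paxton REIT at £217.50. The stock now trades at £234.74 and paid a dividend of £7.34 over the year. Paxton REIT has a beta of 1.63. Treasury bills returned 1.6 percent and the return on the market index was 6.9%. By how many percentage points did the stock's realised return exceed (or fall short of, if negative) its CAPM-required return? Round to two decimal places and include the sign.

Realised HPR = (P1 + D1 − P0) / P0 = (234.74 + 7.34 − 217.50) / 217.50 = 24.58 / 217.50 = 11.3011%
MRP = 6.9% − 1.6% = 5.30%
CAPM required = R_f + β·MRP = 1.6% + 1.63 × 5.3% = 10.2390%
α = realised − required = 11.3011% − 10.2390% = +1.06%

+1.06%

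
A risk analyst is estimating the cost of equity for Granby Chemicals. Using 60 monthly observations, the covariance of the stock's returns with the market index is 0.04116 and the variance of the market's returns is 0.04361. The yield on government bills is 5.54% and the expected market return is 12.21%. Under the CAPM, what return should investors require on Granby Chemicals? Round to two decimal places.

β = Cov(R_i, R_m) / Var(R_m) = 0.04116 / 0.04361 = 0.9438
MRP = 12.21% − 5.54% = 6.67%
E(R) = R_f + β × MRP = 5.54% + 0.9438 × 6.67% = 11.84%

11.84%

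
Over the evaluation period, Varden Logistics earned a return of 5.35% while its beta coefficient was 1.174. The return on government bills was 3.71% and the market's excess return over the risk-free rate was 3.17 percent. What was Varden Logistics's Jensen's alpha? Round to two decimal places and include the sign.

CAPM benchmark = R_f + β(R_m − R_f) = 3.71% + 1.174 × 3.17% = 7.43158%
α = actual − benchmark = 5.35% − 7.43158% = -2.08%

-2.08%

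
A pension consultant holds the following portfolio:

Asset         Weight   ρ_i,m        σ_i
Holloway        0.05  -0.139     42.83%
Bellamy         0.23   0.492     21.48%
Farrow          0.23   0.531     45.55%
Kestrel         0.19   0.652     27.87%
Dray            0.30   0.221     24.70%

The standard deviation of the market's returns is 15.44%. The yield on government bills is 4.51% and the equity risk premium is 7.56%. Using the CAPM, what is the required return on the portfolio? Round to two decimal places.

β_Holloway = -0.139 × 42.83% / 15.44% = -0.3856
β_Bellamy = 0.492 × 21.48% / 15.44% = 0.6845
β_Farrow = 0.531 × 45.55% / 15.44% = 1.5665
β_Kestrel = 0.652 × 27.87% / 15.44% = 1.1769
β_Dray = 0.221 × 24.70% / 15.44% = 0.3535
β_P = Σ w_i β_i = 0.05×-0.3856 + 0.23×0.6845 + 0.23×1.5665 + 0.19×1.1769 + 0.30×0.3535 = 0.8281
E(R_P) = R_f + β_P × MRP = 4.51% + 0.8281 × 7.56% = 10.77%

10.77%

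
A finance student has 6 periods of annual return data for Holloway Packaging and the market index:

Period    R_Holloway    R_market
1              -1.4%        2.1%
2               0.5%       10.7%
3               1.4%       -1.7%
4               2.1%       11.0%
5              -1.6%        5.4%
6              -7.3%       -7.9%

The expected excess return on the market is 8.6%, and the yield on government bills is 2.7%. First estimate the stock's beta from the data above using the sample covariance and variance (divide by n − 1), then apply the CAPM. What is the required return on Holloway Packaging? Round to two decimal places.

5.65%

Mean R_i = (-1.4 + 0.5 + 1.4 + 2.1 − 1.6 − 7.3) / 6 = -1.0500%
Mean R_m = (2.1 + 10.7 − 1.7 + 11.0 + 5.4 − 7.9) / 6 = 3.2667%
Σ(R_i − R̄_i)(R_m − R̄_m) = 92.7400  ⇒  Cov = 92.7400 / 5 = 18.5480
Σ(R_m − R̄_m)² = 270.3333  ⇒  Var(R_m) = 270.3333 / 5 = 54.0667
β = Cov / Var(R_m) = 18.5480 / 54.0667 = 0.3431
E(R) = R_f + β × MRP = 2.7% + 0.3431 × 8.6% = 5.65%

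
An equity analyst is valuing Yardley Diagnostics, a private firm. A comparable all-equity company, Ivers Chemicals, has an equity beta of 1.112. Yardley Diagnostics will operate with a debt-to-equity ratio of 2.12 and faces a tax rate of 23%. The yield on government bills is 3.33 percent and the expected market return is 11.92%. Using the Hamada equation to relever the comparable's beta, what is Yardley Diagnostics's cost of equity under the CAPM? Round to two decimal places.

β_L = β_U × [1 + (1 − t)(D/E)] = 1.112 × [1 + (1 − 0.23) × 2.12]
    = 1.112 × [1 + 0.77 × 2.12] = 1.112 × 2.6324 = 2.9272
MRP = 11.92% − 3.33% = 8.59%
E(R) = R_f + β_L × MRP = 3.33% + 2.9272 × 8.59% = 28.47%

28.47%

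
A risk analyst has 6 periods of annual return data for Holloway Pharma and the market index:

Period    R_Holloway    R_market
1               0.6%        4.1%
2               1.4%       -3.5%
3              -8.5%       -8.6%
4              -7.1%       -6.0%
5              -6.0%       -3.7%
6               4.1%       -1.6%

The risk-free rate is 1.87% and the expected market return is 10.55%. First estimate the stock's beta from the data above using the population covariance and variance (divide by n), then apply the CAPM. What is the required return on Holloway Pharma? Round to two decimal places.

Mean R_i = (0.6 + 1.4 − 8.5 − 7.1 − 6.0 + 4.1) / 6 = -2.5833%
Mean R_m = (4.1 − 3.5 − 8.6 − 6.0 − 3.7 − 1.6) / 6 = -3.2167%
Σ(R_i − R̄_i)(R_m − R̄_m) = 79.0417  ⇒  Cov = 79.0417 / 6 = 13.1736
Σ(R_m − R̄_m)² = 93.1883  ⇒  Var(R_m) = 93.1883 / 6 = 15.5314
β = Cov / Var(R_m) = 13.1736 / 15.5314 = 0.8482
MRP = 10.55% − 1.87% = 8.68%
E(R) = R_f + β × MRP = 1.87% + 0.8482 × 8.68% = 9.23%

9.23%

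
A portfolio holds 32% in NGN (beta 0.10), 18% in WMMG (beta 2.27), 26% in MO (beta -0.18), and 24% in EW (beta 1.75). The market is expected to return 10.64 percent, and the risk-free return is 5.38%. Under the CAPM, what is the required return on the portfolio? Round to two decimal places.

9.66%

β_P = Σ w_i β_i = 0.32×0.10 + 0.18×2.27 + 0.26×-0.18 + 0.24×1.75 = 0.8138
MRP = 10.64% − 5.38% = 5.26%
E(R_P) = R_f + β_P × MRP = 5.38% + 0.8138 × 5.26% = 9.66%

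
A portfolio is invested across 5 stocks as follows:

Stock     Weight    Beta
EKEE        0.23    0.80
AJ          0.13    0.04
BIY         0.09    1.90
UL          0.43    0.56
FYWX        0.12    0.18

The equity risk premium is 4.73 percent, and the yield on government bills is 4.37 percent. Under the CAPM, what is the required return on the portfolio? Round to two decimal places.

β_P = Σ w_i β_i = 0.23×0.80 + 0.13×0.04 + 0.09×1.90 + 0.43×0.56 + 0.12×0.18 = 0.6226
E(R_P) = R_f + β_P × MRP = 4.37% + 0.6226 × 4.73% = 7.31%

7.31%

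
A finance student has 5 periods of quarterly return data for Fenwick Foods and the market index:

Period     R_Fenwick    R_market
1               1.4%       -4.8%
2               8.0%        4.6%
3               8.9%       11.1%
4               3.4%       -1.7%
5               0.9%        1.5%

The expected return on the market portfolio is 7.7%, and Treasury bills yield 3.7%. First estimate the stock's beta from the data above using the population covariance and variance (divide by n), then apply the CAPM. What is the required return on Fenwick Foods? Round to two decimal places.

Mean R_i = (1.4 + 8.0 + 8.9 + 3.4 + 0.9) / 5 = 4.5200%
Mean R_m = (-4.8 + 4.6 + 11.1 − 1.7 + 1.5) / 5 = 2.1400%
Σ(R_i − R̄_i)(R_m − R̄_m) = 76.0760  ⇒  Cov = 76.0760 / 5 = 15.2152
Σ(R_m − R̄_m)² = 149.6520  ⇒  Var(R_m) = 149.6520 / 5 = 29.9304
β = Cov / Var(R_m) = 15.2152 / 29.9304 = 0.5084
MRP = 7.7% − 3.7% = 4.00%
E(R) = R_f + β × MRP = 3.7% + 0.5084 × 4.0% = 5.73%

5.73%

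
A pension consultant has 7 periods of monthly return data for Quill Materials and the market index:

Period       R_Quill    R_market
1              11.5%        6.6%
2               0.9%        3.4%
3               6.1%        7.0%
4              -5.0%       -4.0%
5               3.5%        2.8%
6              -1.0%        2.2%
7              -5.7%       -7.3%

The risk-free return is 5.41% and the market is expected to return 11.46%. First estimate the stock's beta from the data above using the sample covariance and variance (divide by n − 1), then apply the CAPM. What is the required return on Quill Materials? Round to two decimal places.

11.65%

Mean R_i = (11.5 + 0.9 + 6.1 − 5.0 + 3.5 − 1.0 − 5.7) / 7 = 1.4714%
Mean R_m = (6.6 + 3.4 + 7.0 − 4.0 + 2.8 + 2.2 − 7.3) / 7 = 1.5286%
Σ(R_i − R̄_i)(R_m − R̄_m) = 175.1257  ⇒  Cov = 175.1257 / 6 = 29.1876
Σ(R_m − R̄_m)² = 169.7343  ⇒  Var(R_m) = 169.7343 / 6 = 28.2891
β = Cov / Var(R_m) = 29.1876 / 28.2891 = 1.0318
MRP = 11.46% − 5.41% = 6.05%
E(R) = R_f + β × MRP = 5.41% + 1.0318 × 6.05% = 11.65%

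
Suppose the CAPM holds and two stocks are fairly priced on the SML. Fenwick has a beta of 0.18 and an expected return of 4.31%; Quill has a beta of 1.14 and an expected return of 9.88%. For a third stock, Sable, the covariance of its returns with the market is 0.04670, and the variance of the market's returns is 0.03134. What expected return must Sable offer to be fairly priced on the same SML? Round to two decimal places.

11.91%

MRP = (9.88% − 4.31%) / (1.14 − 0.18) = 5.8021%
R_f = 4.31% − 0.18 × 5.8021% = 3.2656%
β_Sable = Cov / Var(R_m) = 0.04670 / 0.03134 = 1.4901
E(R_Sable) = R_f + β × MRP = 3.2656% + 1.4901 × 5.8021% = 11.91%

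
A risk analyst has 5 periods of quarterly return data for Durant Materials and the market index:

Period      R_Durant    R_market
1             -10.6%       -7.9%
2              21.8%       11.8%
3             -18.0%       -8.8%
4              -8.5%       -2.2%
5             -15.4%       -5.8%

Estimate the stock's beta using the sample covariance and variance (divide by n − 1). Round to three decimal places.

Mean R_i = (-10.6 + 21.8 − 18.0 − 8.5 − 15.4) / 5 = -6.1400%
Mean R_m = (-7.9 + 11.8 − 8.8 − 2.2 − 5.8) / 5 = -2.5800%
Σ(R_i − R̄_i)(R_m − R̄_m) = 528.1940  ⇒  Cov = 528.1940 / 4 = 132.0485
Σ(R_m − R̄_m)² = 284.2880  ⇒  Var(R_m) = 284.2880 / 4 = 71.0720
β = Cov / Var(R_m) = 132.0485 / 71.0720 = 1.8580

1.858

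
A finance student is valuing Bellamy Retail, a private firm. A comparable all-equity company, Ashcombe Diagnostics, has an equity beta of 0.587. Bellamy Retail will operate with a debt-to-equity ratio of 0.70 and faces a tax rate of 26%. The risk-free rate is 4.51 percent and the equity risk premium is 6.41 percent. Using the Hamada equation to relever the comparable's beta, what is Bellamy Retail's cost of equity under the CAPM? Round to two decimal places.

β_L = β_U × [1 + (1 − t)(D/E)] = 0.587 × [1 + (1 − 0.26) × 0.70]
    = 0.587 × [1 + 0.74 × 0.70] = 0.587 × 1.5180 = 0.8911
E(R) = R_f + β_L × MRP = 4.51% + 0.8911 × 6.41% = 10.22%

10.22%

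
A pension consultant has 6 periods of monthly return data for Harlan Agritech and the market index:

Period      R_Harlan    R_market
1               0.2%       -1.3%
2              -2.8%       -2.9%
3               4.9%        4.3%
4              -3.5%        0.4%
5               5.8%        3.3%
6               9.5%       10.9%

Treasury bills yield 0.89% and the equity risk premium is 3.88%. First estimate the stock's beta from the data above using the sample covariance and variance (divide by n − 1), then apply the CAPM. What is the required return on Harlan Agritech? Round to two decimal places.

4.56%

Mean R_i = (0.2 − 2.8 + 4.9 − 3.5 + 5.8 + 9.5) / 6 = 2.3500%
Mean R_m = (-1.3 − 2.9 + 4.3 + 0.4 + 3.3 + 10.9) / 6 = 2.4500%
Σ(R_i − R̄_i)(R_m − R̄_m) = 115.6750  ⇒  Cov = 115.6750 / 5 = 23.1350
Σ(R_m − R̄_m)² = 122.4350  ⇒  Var(R_m) = 122.4350 / 5 = 24.4870
β = Cov / Var(R_m) = 23.1350 / 24.4870 = 0.9448
E(R) = R_f + β × MRP = 0.89% + 0.9448 × 3.88% = 4.56%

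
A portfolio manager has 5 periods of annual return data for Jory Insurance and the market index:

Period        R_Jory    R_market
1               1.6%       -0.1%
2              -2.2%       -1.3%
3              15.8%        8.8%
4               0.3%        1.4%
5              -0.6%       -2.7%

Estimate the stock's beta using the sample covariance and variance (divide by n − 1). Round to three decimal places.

1.552

Mean R_i = (1.6 − 2.2 + 15.8 + 0.3 − 0.6) / 5 = 2.9800%
Mean R_m = (-0.1 − 1.3 + 8.8 + 1.4 − 2.7) / 5 = 1.2200%
Σ(R_i − R̄_i)(R_m − R̄_m) = 125.6020  ⇒  Cov = 125.6020 / 4 = 31.4005
Σ(R_m − R̄_m)² = 80.9480  ⇒  Var(R_m) = 80.9480 / 4 = 20.2370
β = Cov / Var(R_m) = 31.4005 / 20.2370 = 1.5516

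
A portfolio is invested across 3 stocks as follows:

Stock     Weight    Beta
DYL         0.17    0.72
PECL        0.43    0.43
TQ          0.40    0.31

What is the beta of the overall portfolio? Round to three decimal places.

0.431

β_P = Σ w_i β_i = 0.17×0.72 + 0.43×0.43 + 0.40×0.31 = 0.4313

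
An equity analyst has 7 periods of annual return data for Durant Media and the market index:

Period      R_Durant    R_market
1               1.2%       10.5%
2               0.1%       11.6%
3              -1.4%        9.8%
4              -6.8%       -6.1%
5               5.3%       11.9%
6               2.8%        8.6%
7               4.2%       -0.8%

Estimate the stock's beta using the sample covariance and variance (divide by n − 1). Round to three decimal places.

0.302

Mean R_i = (1.2 + 0.1 − 1.4 − 6.8 + 5.3 + 2.8 + 4.2) / 7 = 0.7714%
Mean R_m = (10.5 + 11.6 + 9.8 − 6.1 + 11.9 + 8.6 − 0.8) / 7 = 6.5000%
Σ(R_i − R̄_i)(R_m − R̄_m) = 90.2100  ⇒  Cov = 90.2100 / 6 = 15.0350
Σ(R_m − R̄_m)² = 298.5200  ⇒  Var(R_m) = 298.5200 / 6 = 49.7533
β = Cov / Var(R_m) = 15.0350 / 49.7533 = 0.3022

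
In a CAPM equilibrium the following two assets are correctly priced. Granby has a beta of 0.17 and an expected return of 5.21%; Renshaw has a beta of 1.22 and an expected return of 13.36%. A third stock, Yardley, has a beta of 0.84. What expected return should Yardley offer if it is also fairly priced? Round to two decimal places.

MRP (SML slope) = (13.36% − 5.21%) / (1.22 − 0.17) = 8.15% / 1.05 = 7.7619%
R_f (intercept) = 5.21% − 0.17 × 7.7619% = 3.8905%
E(R_Yardley) = R_f + β × MRP = 3.8905% + 0.84 × 7.7619% = 10.41%

10.41%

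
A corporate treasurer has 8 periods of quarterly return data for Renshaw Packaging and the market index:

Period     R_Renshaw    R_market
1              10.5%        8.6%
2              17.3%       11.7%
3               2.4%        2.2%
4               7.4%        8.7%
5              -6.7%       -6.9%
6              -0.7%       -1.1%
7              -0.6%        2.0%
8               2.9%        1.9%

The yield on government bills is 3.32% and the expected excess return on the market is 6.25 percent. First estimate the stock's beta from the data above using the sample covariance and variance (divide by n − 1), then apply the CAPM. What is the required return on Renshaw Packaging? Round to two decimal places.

Mean R_i = (10.5 + 17.3 + 2.4 + 7.4 − 6.7 − 0.7 − 0.6 + 2.9) / 8 = 4.0625%
Mean R_m = (8.6 + 11.7 + 2.2 + 8.7 − 6.9 − 1.1 + 2.0 + 1.9) / 8 = 3.3875%
Σ(R_i − R̄_i)(R_m − R̄_m) = 303.5863  ⇒  Cov = 303.5863 / 7 = 43.3695
Σ(R_m − R̄_m)² = 256.0088  ⇒  Var(R_m) = 256.0088 / 7 = 36.5727
β = Cov / Var(R_m) = 43.3695 / 36.5727 = 1.1858
E(R) = R_f + β × MRP = 3.32% + 1.1858 × 6.25% = 10.73%

10.73%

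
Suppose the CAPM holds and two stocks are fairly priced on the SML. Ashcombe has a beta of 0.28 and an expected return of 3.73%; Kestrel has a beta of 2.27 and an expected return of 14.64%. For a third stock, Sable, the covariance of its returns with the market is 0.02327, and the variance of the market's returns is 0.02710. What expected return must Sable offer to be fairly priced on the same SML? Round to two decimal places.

6.90%

MRP = (14.64% − 3.73%) / (2.27 − 0.28) = 5.4824%
R_f = 3.73% − 0.28 × 5.4824% = 2.1949%
β_Sable = Cov / Var(R_m) = 0.02327 / 0.02710 = 0.8587
E(R_Sable) = R_f + β × MRP = 2.1949% + 0.8587 × 5.4824% = 6.90%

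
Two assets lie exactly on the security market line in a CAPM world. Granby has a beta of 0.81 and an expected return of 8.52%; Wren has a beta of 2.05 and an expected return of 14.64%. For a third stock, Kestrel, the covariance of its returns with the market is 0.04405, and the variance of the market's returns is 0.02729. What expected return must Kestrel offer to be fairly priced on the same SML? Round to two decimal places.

MRP = (14.64% − 8.52%) / (2.05 − 0.81) = 4.9355%
R_f = 8.52% − 0.81 × 4.9355% = 4.5222%
β_Kestrel = Cov / Var(R_m) = 0.04405 / 0.02729 = 1.6141
E(R_Kestrel) = R_f + β × MRP = 4.5222% + 1.6141 × 4.9355% = 12.49%

12.49%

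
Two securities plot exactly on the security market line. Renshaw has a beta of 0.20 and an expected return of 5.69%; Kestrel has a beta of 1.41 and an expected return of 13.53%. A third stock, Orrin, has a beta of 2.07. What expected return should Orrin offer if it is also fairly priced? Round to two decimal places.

MRP (SML slope) = (13.53% − 5.69%) / (1.41 − 0.20) = 7.84% / 1.21 = 6.4793%
R_f (intercept) = 5.69% − 0.20 × 6.4793% = 4.3941%
E(R_Orrin) = R_f + β × MRP = 4.3941% + 2.07 × 6.4793% = 17.81%

17.81%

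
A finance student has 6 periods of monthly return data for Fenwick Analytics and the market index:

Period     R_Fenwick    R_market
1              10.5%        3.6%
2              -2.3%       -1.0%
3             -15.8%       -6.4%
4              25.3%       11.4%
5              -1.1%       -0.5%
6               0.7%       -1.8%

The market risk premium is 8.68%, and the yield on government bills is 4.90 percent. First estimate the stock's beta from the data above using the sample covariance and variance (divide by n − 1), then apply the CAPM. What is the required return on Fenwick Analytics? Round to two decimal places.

Mean R_i = (10.5 − 2.3 − 15.8 + 25.3 − 1.1 + 0.7) / 6 = 2.8833%
Mean R_m = (3.6 − 1.0 − 6.4 + 11.4 − 0.5 − 1.8) / 6 = 0.8833%
Σ(R_i − R̄_i)(R_m − R̄_m) = 413.6483  ⇒  Cov = 413.6483 / 5 = 82.7297
Σ(R_m − R̄_m)² = 183.6883  ⇒  Var(R_m) = 183.6883 / 5 = 36.7377
β = Cov / Var(R_m) = 82.7297 / 36.7377 = 2.2519
E(R) = R_f + β × MRP = 4.90% + 2.2519 × 8.68% = 24.45%

24.45%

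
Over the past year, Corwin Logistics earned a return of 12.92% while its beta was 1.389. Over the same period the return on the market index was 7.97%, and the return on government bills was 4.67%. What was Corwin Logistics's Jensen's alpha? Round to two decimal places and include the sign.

+3.67%

Market excess return = 7.97% − 4.67% = 3.30%
CAPM benchmark = R_f + β(R_m − R_f) = 4.67% + 1.389 × 3.30% = 9.25370%
α = actual − benchmark = 12.92% − 9.25370% = +3.67%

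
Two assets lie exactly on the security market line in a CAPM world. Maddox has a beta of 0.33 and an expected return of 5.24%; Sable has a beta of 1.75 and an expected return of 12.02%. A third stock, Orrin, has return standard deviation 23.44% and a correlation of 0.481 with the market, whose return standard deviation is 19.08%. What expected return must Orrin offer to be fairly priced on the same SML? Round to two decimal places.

6.49%

MRP = (12.02% − 5.24%) / (1.75 − 0.33) = 4.7746%
R_f = 5.24% − 0.33 × 4.7746% = 3.6644%
β_Orrin = ρ·σ_i/σ_m = 0.481 × 23.44 / 19.08 = 0.5909
E(R_Orrin) = R_f + β × MRP = 3.6644% + 0.5909 × 4.7746% = 6.49%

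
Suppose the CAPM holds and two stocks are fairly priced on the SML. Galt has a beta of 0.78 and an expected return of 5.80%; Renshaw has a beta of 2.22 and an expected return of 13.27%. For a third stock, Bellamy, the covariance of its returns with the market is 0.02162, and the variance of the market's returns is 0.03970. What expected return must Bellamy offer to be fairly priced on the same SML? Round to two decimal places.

4.58%

MRP = (13.27% − 5.80%) / (2.22 − 0.78) = 5.1875%
R_f = 5.80% − 0.78 × 5.1875% = 1.7538%
β_Bellamy = Cov / Var(R_m) = 0.02162 / 0.03970 = 0.5446
E(R_Bellamy) = R_f + β × MRP = 1.7538% + 0.5446 × 5.1875% = 4.58%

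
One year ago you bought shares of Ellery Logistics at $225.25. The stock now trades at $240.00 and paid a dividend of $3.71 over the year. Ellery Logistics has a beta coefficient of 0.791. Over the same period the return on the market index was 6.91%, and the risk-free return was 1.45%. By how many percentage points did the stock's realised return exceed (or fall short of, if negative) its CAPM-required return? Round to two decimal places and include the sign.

Realised HPR = (P1 + D1 − P0) / P0 = (240.00 + 3.71 − 225.25) / 225.25 = 18.46 / 225.25 = 8.1953%
MRP = 6.91% − 1.45% = 5.46%
CAPM required = R_f + β·MRP = 1.45% + 0.791 × 5.46% = 5.76886%
α = realised − required = 8.1953% − 5.76886% = +2.43%

+2.43%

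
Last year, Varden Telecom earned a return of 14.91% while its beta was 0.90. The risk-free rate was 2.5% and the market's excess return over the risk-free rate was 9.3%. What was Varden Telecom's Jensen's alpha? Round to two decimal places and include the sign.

+4.04%

CAPM benchmark = R_f + β(R_m − R_f) = 2.5% + 0.90 × 9.3% = 10.8700%
α = actual − benchmark = 14.91% − 10.8700% = +4.04%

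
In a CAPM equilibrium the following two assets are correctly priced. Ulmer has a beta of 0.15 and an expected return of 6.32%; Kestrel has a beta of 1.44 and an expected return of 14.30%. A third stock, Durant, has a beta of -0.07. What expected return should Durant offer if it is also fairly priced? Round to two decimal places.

MRP (SML slope) = (14.30% − 6.32%) / (1.44 − 0.15) = 7.98% / 1.29 = 6.1860%
R_f (intercept) = 6.32% − 0.15 × 6.1860% = 5.3921%
E(R_Durant) = R_f + β × MRP = 5.3921% + -0.07 × 6.1860% = 4.96%

4.96%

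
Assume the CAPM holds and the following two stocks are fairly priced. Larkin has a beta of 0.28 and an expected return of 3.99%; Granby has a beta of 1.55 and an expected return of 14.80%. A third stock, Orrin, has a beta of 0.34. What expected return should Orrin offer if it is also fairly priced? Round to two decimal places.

4.50%

MRP (SML slope) = (14.80% − 3.99%) / (1.55 − 0.28) = 10.81% / 1.27 = 8.5118%
R_f (intercept) = 3.99% − 0.28 × 8.5118% = 1.6067%
E(R_Orrin) = R_f + β × MRP = 1.6067% + 0.34 × 8.5118% = 4.50%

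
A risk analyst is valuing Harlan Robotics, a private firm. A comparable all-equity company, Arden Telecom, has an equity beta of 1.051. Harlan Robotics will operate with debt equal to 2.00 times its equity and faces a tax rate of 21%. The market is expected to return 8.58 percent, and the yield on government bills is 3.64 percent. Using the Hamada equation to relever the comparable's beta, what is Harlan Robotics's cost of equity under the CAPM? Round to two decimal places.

β_L = β_U × [1 + (1 − t)(D/E)] = 1.051 × [1 + (1 − 0.21) × 2.00]
    = 1.051 × [1 + 0.79 × 2.00] = 1.051 × 2.5800 = 2.7116
MRP = 8.58% − 3.64% = 4.94%
E(R) = R_f + β_L × MRP = 3.64% + 2.7116 × 4.94% = 17.04%

17.04%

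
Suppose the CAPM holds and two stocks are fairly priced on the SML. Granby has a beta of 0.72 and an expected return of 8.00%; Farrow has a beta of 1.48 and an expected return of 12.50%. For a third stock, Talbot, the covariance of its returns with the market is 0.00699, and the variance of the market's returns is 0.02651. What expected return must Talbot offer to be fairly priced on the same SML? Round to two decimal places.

MRP = (12.50% − 8.00%) / (1.48 − 0.72) = 5.9211%
R_f = 8.00% − 0.72 × 5.9211% = 3.7368%
β_Talbot = Cov / Var(R_m) = 0.00699 / 0.02651 = 0.2637
E(R_Talbot) = R_f + β × MRP = 3.7368% + 0.2637 × 5.9211% = 5.30%

5.30%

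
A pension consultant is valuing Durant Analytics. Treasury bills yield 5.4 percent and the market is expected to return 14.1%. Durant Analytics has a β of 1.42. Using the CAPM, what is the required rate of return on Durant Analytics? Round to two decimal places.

17.75%

Market risk premium = E(R_m) − R_f = 14.1% − 5.4% = 8.70%
E(R) = R_f + β × MRP = 5.4% + 1.42 × 8.7% = 17.75%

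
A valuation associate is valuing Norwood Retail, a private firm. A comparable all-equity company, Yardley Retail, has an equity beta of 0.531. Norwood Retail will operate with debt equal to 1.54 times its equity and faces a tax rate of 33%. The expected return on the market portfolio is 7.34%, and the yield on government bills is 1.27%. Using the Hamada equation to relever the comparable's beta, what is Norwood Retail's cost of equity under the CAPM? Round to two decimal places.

7.82%

β_L = β_U × [1 + (1 − t)(D/E)] = 0.531 × [1 + (1 − 0.33) × 1.54]
    = 0.531 × [1 + 0.67 × 1.54] = 0.531 × 2.0318 = 1.0789
MRP = 7.34% − 1.27% = 6.07%
E(R) = R_f + β_L × MRP = 1.27% + 1.0789 × 6.07% = 7.82%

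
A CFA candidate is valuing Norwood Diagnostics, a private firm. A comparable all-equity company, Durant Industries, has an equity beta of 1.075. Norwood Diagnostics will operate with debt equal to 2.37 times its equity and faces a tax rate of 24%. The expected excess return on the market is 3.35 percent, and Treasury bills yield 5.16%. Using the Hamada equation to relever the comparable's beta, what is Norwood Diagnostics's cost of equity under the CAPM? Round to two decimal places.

β_L = β_U × [1 + (1 − t)(D/E)] = 1.075 × [1 + (1 − 0.24) × 2.37]
    = 1.075 × [1 + 0.76 × 2.37] = 1.075 × 2.8012 = 3.0113
E(R) = R_f + β_L × MRP = 5.16% + 3.0113 × 3.35% = 15.25%

15.25%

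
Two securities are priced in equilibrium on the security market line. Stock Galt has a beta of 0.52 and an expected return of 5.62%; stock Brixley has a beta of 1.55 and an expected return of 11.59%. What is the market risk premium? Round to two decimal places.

5.80%

Both satisfy E(R) = R_f + β·MRP, so the slope of the SML is
MRP = (11.59% − 5.62%) / (1.55 − 0.52) = 5.97% / 1.03 = 5.7961%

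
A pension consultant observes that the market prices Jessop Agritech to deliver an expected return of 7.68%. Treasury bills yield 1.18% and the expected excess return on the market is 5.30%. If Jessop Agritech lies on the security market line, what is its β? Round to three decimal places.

β = (E(R) − R_f) / MRP = (7.68% − 1.18%) / 5.30% = 6.50% / 5.30% = 1.226

1.226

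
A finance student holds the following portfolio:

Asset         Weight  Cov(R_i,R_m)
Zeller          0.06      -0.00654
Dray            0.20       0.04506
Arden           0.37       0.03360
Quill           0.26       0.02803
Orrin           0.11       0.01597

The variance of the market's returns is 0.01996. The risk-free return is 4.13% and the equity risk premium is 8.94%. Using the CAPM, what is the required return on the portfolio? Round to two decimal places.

β_Zeller = -0.00654 / 0.01996 = -0.3277
β_Dray = 0.04506 / 0.01996 = 2.2575
β_Arden = 0.03360 / 0.01996 = 1.6834
β_Quill = 0.02803 / 0.01996 = 1.4043
β_Orrin = 0.01597 / 0.01996 = 0.8001
β_P = Σ w_i β_i = 0.06×-0.3277 + 0.20×2.2575 + 0.37×1.6834 + 0.26×1.4043 + 0.11×0.8001 = 1.5078
E(R_P) = R_f + β_P × MRP = 4.13% + 1.5078 × 8.94% = 17.61%

17.61%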